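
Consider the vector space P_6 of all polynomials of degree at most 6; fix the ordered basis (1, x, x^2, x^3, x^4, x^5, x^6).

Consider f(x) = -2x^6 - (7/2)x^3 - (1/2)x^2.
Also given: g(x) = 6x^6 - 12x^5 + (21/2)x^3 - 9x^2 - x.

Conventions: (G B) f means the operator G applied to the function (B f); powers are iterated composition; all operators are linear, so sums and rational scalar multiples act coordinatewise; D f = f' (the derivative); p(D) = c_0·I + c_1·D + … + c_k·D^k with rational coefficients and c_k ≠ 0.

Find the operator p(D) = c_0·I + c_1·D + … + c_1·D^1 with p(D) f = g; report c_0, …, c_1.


D^0 f = -2x^6 - (7/2)x^3 - (1/2)x^2
D^1 f = -12x^5 - (21/2)x^2 - x
matching coefficients of g against c_0 f + c_1 Df + … from the top degree down determines the c_i
solution: c_0 = -3, c_1 = 1

p(D) = -3·I + D, i.e. c_0 = -3, c_1 = 1


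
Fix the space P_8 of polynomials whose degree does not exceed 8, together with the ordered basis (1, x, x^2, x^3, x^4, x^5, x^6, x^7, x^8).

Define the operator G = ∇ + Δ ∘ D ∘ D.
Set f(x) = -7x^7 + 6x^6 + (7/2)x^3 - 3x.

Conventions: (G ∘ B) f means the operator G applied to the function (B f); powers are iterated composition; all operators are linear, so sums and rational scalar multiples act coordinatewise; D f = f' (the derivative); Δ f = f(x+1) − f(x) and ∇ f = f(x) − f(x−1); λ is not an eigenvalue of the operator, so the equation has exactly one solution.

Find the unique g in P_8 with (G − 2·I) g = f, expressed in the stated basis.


write g with unknown coordinates in the stated basis and equate coefficients in (G − 2·I) g = f
solving from the highest basis element down gives g = (7/2)x^7 + (37/4)x^6 - 9x^5 + (2695/8)x^4 + (8153/4)x^3 + (26133/8)x^2 + (11235/2)x + 10277
check: G g = (49/2)x^6 - 18x^5 + (2695/4)x^4 + 4080x^3 + (26133/4)x^2 + 11232x + 20554
so G g − 2·g = -7x^7 + 6x^6 + (7/2)x^3 - 3x = f ✓

the result is g(x) = (7/2)x^7 + (37/4)x^6 - 9x^5 + (2695/8)x^4 + (8153/4)x^3 + (26133/8)x^2 + (11235/2)x + 10277


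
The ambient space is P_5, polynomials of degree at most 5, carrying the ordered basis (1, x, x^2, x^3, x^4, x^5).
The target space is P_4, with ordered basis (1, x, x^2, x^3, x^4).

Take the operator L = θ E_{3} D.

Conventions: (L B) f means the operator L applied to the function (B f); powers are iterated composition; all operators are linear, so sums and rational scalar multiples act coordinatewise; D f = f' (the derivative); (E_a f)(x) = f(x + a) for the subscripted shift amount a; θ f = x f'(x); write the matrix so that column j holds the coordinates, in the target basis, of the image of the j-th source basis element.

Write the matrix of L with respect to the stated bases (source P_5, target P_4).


the matrix is [[0, 0, 0, 0, 0, 0]; [0, 0, 2, 18, 108, 540]; [0, 0, 0, 6, 72, 540]; [0, 0, 0, 0, 12, 180]; [0, 0, 0, 0, 0, 20]] (rows listed top to bottom)

image of 1: 0
image of x: 0
image of x^2: 2x
image of x^3: 6x^2 + 18x
image of x^4: 12x^3 + 72x^2 + 108x
image of x^5: 20x^4 + 180x^3 + 540x^2 + 540x
each image's coordinates form column j of the matrix


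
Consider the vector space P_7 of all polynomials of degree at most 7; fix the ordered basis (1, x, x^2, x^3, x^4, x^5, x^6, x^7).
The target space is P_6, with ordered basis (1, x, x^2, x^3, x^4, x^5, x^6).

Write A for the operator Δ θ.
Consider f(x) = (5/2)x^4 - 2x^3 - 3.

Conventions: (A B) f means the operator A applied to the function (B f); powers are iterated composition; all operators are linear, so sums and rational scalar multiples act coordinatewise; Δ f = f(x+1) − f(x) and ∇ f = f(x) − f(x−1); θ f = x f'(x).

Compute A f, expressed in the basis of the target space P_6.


the result is g(x) = 40x^3 + 42x^2 + 22x + 4

θ f = 10x^4 - 6x^3
Δ θ f = 40x^3 + 42x^2 + 22x + 4


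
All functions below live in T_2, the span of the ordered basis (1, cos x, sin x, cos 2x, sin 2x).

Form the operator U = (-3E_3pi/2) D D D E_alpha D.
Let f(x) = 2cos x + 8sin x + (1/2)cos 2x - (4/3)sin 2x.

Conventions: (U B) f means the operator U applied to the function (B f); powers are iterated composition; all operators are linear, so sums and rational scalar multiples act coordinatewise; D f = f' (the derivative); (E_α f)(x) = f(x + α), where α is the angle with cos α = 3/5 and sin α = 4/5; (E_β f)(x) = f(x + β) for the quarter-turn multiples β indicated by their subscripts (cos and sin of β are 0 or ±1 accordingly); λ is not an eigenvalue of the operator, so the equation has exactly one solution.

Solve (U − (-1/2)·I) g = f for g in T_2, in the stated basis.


g(x) = -(364/137)cos x - (232/137)sin x + (5497/229081)cos 2x + (12088/687243)sin 2x

write g with unknown coordinates in the stated basis and equate coefficients in (U − (-1/2)·I) g = f
solving from the highest basis element down gives g = -(364/137)cos x - (232/137)sin x + (5497/229081)cos 2x + (12088/687243)sin 2x
check: U g = (456/137)cos x + (1212/137)sin x + (111792/229081)cos 2x - (307456/229081)sin 2x
so U g − (-1/2)·g = 2cos x + 8sin x + (1/2)cos 2x - (4/3)sin 2x = f ✓


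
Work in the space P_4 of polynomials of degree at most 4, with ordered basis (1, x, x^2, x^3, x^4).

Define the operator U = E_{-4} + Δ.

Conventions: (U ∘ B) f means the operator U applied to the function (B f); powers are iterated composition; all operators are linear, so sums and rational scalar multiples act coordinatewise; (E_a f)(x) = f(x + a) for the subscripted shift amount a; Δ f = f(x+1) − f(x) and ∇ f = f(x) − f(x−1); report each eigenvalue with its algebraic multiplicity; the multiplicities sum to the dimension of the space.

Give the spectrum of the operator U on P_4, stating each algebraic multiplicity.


λ = 1 (multiplicity 5)

image of 1: 1
image of x: x - 3
image of x^2: x^2 - 6x + 17
image of x^3: x^3 - 9x^2 + 51x - 63
image of x^4: x^4 - 12x^3 + 102x^2 - 252x + 257
the matrix is upper triangular; its diagonal is (1, 1, 1, 1, 1)
for a triangular matrix the eigenvalues are the diagonal entries, with algebraic multiplicity their repetition count


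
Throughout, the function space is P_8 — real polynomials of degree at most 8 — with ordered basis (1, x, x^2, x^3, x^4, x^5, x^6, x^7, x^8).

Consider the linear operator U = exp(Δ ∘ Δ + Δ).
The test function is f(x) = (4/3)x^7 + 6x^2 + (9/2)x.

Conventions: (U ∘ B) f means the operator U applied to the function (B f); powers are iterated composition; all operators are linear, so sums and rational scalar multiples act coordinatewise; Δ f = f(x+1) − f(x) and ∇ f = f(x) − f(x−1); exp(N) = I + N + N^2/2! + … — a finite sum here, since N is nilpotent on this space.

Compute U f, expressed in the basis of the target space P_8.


the image equals g(x) = (4/3)x^7 + (28/3)x^6 + 112x^5 + (2380/3)x^4 + (12460/3)x^3 + 15462x^2 + (218219/6)x + 245299/6

order-1 term: (28/3)x^6 + 84x^5 + (980/3)x^4 + 700x^3 + 868x^2 + 600x + 1151/6
order-2 term: 28x^5 + 420x^4 + (7700/3)x^3 + 7980x^2 + (37828/3)x + 8098
order-3 term: (140/3)x^4 + 840x^3 + 5740x^2 + 17640x + 61684/3
order-4 term: (140/3)x^3 + 840x^2 + (15260/3)x + 10360
order-5 term: 28x^2 + 420x + 4760/3
order-6 term: (28/3)x + 84
order-7 term: 4/3
the series for exp(Δ ∘ Δ + Δ) f terminates at order 7
exp(Δ ∘ Δ + Δ) f = (4/3)x^7 + (28/3)x^6 + 112x^5 + (2380/3)x^4 + (12460/3)x^3 + 15462x^2 + (218219/6)x + 245299/6


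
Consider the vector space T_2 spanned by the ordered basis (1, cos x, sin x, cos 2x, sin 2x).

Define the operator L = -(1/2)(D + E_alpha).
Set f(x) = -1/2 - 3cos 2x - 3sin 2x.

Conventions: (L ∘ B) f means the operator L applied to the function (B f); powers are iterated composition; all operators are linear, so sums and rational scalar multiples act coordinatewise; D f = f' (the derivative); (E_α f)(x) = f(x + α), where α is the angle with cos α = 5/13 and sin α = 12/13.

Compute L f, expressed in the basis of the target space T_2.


D f = -6cos 2x + 6sin 2x
E_alpha f = -1/2 - (3/169)cos 2x + (717/169)sin 2x
(D + E_alpha) f = -1/2 - (1017/169)cos 2x + (1731/169)sin 2x
(-(1/2)(D + E_alpha)) f = 1/4 + (1017/338)cos 2x - (1731/338)sin 2x

the image equals g(x) = 1/4 + (1017/338)cos 2x - (1731/338)sin 2x


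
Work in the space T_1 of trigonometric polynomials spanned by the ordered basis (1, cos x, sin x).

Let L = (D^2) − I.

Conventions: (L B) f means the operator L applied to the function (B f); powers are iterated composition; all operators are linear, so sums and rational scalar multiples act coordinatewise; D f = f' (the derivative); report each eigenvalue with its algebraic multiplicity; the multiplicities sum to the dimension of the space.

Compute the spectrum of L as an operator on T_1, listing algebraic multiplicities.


image of 1: -1
image of cos x: -2cos x
image of sin x: -2sin x
the matrix is diagonal; its diagonal is (-1, -2, -2)
for a triangular matrix the eigenvalues are the diagonal entries, with algebraic multiplicity their repetition count

λ = -2 (multiplicity 2), λ = -1 (multiplicity 1)


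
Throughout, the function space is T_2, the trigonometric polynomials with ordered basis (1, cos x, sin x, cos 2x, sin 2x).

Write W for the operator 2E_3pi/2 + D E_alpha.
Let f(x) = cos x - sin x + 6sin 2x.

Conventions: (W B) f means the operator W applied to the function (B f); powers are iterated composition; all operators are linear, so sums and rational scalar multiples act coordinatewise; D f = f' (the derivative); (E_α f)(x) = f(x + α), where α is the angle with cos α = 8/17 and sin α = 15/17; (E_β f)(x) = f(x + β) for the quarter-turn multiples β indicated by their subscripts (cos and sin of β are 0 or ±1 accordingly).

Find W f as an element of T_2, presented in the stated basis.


the result is g(x) = (11/17)cos x + (41/17)sin x - (1932/289)cos 2x - (6348/289)sin 2x

E_3pi/2 f = cos x + sin x - 6sin 2x
(2E_3pi/2) f = 2cos x + 2sin x - 12sin 2x
E_alpha f = -(7/17)cos x - (23/17)sin x + (1440/289)cos 2x - (966/289)sin 2x
D E_alpha f = -(23/17)cos x + (7/17)sin x - (1932/289)cos 2x - (2880/289)sin 2x
(2E_3pi/2 + D E_alpha) f = (11/17)cos x + (41/17)sin x - (1932/289)cos 2x - (6348/289)sin 2x


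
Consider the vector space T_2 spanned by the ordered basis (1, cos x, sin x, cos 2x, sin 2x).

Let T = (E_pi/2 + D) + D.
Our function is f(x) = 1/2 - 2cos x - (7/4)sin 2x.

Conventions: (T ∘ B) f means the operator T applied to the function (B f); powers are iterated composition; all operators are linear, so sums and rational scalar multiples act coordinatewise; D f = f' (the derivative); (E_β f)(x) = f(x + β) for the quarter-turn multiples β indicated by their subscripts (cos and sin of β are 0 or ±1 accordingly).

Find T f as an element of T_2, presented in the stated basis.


E_pi/2 f = 1/2 + 2sin x + (7/4)sin 2x
D f = 2sin x - (7/2)cos 2x
(E_pi/2 + D) f = 1/2 + 4sin x - (7/2)cos 2x + (7/4)sin 2x
D f = 2sin x - (7/2)cos 2x
((E_pi/2 + D) + D) f = 1/2 + 6sin x - 7cos 2x + (7/4)sin 2x

the result is g(x) = 1/2 + 6sin x - 7cos 2x + (7/4)sin 2x


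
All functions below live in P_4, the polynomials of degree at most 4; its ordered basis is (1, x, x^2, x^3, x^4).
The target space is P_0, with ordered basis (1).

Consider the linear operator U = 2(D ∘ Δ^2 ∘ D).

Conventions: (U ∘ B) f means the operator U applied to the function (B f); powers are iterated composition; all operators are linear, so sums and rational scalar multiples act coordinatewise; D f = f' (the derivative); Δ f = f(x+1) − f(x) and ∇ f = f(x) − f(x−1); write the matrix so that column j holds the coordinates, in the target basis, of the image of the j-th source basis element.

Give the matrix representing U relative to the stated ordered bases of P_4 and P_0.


the matrix is [[0, 0, 0, 0, 48]] (rows listed top to bottom)

image of 1: 0
image of x: 0
image of x^2: 0
image of x^3: 0
image of x^4: 48
each image's coordinates form column j of the matrix


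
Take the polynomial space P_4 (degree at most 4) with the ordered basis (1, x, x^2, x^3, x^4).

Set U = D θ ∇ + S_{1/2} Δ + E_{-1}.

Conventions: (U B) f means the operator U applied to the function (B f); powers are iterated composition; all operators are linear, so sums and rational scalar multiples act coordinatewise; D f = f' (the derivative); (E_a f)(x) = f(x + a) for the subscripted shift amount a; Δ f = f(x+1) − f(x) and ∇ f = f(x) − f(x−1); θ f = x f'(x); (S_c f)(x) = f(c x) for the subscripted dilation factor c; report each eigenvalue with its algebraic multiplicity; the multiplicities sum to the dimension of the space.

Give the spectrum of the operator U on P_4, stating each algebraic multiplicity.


image of 1: 1
image of x: x
image of x^2: x^2 - x + 4
image of x^3: x^3 - (9/4)x^2 + (33/2)x - 3
image of x^4: x^4 - (7/2)x^3 + (87/2)x^2 - 26x + 6
the matrix is upper triangular; its diagonal is (1, 1, 1, 1, 1)
for a triangular matrix the eigenvalues are the diagonal entries, with algebraic multiplicity their repetition count

λ = 1 (multiplicity 5)


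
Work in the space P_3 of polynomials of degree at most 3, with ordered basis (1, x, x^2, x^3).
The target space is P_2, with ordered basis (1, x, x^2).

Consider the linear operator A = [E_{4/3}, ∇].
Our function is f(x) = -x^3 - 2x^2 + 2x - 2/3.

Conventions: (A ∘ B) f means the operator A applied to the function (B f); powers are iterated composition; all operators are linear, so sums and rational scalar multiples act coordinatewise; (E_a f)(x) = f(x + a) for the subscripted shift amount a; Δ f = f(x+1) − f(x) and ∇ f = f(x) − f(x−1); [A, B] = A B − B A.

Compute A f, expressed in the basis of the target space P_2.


∇ f = -3x^2 - x + 3
E_{4/3} ∇ f = -3x^2 - 9x - 11/3
E_{4/3} f = -x^3 - 6x^2 - (26/3)x - 106/27
∇ E_{4/3} f = -3x^2 - 9x - 11/3
[E_{4/3}, ∇] f = 0

g(x) = 0


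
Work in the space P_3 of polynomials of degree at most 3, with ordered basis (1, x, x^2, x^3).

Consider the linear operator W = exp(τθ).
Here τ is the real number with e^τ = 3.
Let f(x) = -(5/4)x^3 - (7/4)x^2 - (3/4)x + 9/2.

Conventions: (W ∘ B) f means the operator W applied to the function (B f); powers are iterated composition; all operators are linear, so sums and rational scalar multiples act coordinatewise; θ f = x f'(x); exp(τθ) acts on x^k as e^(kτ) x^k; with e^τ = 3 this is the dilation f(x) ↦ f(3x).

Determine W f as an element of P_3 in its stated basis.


g(x) = -(135/4)x^3 - (63/4)x^2 - (9/4)x + 9/2

exp(τθ) x^k = e^(kτ) x^k; with e^τ = 3 this sends x^k to 3^k x^k
x ↦ 3 x
x^2 ↦ 9 x^2
x^3 ↦ 27 x^3
applying this coordinatewise to f: exp(τθ) f = -(135/4)x^3 - (63/4)x^2 - (9/4)x + 9/2


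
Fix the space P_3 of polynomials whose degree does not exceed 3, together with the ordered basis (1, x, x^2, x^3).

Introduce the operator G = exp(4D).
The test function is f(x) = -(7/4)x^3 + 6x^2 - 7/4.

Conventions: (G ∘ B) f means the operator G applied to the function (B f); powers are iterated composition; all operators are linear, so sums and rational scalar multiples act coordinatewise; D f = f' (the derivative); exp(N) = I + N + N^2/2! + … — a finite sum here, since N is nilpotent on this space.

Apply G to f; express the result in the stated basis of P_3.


order-1 term: -21x^2 + 48x
order-2 term: -84x + 96
order-3 term: -112
the series for exp(4D) f terminates at order 3
exp(4D) f = -(7/4)x^3 - 15x^2 - 36x - 71/4

g(x) = -(7/4)x^3 - 15x^2 - 36x - 71/4


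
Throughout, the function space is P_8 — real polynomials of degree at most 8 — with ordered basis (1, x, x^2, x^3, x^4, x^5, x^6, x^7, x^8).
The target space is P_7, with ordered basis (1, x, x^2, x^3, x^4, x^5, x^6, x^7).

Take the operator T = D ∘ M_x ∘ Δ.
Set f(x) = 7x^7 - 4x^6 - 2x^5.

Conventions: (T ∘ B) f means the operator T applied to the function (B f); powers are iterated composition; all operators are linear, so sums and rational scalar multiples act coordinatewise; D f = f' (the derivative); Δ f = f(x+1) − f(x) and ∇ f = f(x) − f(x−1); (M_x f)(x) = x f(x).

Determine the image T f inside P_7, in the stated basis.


Δ f = 49x^6 + 123x^5 + 175x^4 + 145x^3 + 67x^2 + 15x + 1
M_x Δ f = 49x^7 + 123x^6 + 175x^5 + 145x^4 + 67x^3 + 15x^2 + x
D M_x Δ f = 343x^6 + 738x^5 + 875x^4 + 580x^3 + 201x^2 + 30x + 1

the result is g(x) = 343x^6 + 738x^5 + 875x^4 + 580x^3 + 201x^2 + 30x + 1


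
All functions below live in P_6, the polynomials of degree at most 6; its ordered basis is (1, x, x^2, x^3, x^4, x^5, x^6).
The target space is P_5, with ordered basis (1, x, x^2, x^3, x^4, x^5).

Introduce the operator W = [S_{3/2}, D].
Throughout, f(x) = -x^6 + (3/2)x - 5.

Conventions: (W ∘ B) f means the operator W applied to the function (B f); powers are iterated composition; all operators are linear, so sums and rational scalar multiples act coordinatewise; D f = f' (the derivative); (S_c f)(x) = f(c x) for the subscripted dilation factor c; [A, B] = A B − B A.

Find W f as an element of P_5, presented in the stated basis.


D f = -6x^5 + 3/2
S_{3/2} D f = -(729/16)x^5 + 3/2
S_{3/2} f = -(729/64)x^6 + (9/4)x - 5
D S_{3/2} f = -(2187/32)x^5 + 9/4
[S_{3/2}, D] f = (729/32)x^5 - 3/4

g(x) = (729/32)x^5 - 3/4


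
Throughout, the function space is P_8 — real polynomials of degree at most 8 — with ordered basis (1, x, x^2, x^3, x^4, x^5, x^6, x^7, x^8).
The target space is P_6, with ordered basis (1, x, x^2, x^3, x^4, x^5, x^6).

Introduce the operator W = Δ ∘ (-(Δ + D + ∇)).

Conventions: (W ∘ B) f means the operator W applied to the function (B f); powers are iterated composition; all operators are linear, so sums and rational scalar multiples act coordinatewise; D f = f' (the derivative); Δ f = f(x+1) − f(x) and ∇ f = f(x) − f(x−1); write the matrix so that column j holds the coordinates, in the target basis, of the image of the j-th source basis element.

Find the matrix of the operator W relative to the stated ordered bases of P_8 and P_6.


the matrix is [[0, 0, -6, -9, -20, -35, -70, -133, -264]; [0, 0, 0, -18, -36, -100, -210, -490, -1064]; [0, 0, 0, 0, -36, -90, -300, -735, -1960]; [0, 0, 0, 0, 0, -60, -180, -700, -1960]; [0, 0, 0, 0, 0, 0, -90, -315, -1400]; [0, 0, 0, 0, 0, 0, 0, -126, -504]; [0, 0, 0, 0, 0, 0, 0, 0, -168]] (rows listed top to bottom)

image of 1: 0
image of x: 0
image of x^2: -6
image of x^3: -18x - 9
image of x^4: -36x^2 - 36x - 20
image of x^5: -60x^3 - 90x^2 - 100x - 35
image of x^6: -90x^4 - 180x^3 - 300x^2 - 210x - 70
image of x^7: -126x^5 - 315x^4 - 700x^3 - 735x^2 - 490x - 133
image of x^8: -168x^6 - 504x^5 - 1400x^4 - 1960x^3 - 1960x^2 - 1064x - 264
each image's coordinates form column j of the matrix


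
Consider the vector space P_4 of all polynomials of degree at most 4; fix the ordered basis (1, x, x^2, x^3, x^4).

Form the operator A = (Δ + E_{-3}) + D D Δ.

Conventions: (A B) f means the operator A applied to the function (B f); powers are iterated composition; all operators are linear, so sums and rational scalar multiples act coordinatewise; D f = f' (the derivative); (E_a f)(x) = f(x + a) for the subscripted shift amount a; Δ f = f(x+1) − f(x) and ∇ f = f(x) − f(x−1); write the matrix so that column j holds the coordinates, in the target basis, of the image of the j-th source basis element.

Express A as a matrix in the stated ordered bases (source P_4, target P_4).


the matrix is [[1, -2, 10, -20, 94]; [0, 1, -4, 30, -80]; [0, 0, 1, -6, 60]; [0, 0, 0, 1, -8]; [0, 0, 0, 0, 1]] (rows listed top to bottom)

image of 1: 1
image of x: x - 2
image of x^2: x^2 - 4x + 10
image of x^3: x^3 - 6x^2 + 30x - 20
image of x^4: x^4 - 8x^3 + 60x^2 - 80x + 94
each image's coordinates form column j of the matrix


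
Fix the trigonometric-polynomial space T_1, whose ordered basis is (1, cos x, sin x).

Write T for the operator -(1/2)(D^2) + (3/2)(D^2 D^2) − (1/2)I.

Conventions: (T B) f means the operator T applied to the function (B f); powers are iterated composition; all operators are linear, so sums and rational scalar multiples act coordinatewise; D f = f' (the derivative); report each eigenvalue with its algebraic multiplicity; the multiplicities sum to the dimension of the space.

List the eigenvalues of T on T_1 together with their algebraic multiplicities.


image of 1: -1/2
image of cos x: (3/2)cos x
image of sin x: (3/2)sin x
the matrix is diagonal; its diagonal is (-1/2, 3/2, 3/2)
for a triangular matrix the eigenvalues are the diagonal entries, with algebraic multiplicity their repetition count

λ = -1/2 (multiplicity 1), λ = 3/2 (multiplicity 2)


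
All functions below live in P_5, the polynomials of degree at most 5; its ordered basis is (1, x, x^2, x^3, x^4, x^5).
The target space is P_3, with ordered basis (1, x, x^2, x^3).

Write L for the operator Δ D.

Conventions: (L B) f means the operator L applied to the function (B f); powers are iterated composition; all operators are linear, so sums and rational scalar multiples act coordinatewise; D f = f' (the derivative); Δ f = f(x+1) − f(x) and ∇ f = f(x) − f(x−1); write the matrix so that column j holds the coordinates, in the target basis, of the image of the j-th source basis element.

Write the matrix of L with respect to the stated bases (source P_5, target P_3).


image of 1: 0
image of x: 0
image of x^2: 2
image of x^3: 6x + 3
image of x^4: 12x^2 + 12x + 4
image of x^5: 20x^3 + 30x^2 + 20x + 5
each image's coordinates form column j of the matrix

the matrix is [[0, 0, 2, 3, 4, 5]; [0, 0, 0, 6, 12, 20]; [0, 0, 0, 0, 12, 30]; [0, 0, 0, 0, 0, 20]] (rows listed top to bottom)


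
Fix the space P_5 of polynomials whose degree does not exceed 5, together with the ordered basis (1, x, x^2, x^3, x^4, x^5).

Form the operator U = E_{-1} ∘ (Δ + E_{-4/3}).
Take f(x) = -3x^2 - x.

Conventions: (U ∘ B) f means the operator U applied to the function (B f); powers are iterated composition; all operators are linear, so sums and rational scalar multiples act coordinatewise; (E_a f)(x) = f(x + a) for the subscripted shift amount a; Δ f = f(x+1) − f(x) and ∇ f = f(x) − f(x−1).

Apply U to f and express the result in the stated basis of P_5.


Δ f = -6x - 4
E_{-4/3} f = -3x^2 + 7x - 4
(Δ + E_{-4/3}) f = -3x^2 + x - 8
E_{-1} (Δ + E_{-4/3}) f = -3x^2 + 7x - 12

the image equals g(x) = -3x^2 + 7x - 12


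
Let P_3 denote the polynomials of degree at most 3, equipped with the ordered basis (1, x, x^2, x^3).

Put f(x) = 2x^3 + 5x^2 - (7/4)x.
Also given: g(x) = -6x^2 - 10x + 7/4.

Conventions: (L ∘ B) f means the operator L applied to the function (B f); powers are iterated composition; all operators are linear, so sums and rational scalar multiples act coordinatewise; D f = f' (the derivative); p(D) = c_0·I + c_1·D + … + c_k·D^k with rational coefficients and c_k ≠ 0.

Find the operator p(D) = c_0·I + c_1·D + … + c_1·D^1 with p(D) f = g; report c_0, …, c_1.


c_0 = 0, c_1 = -1

D^0 f = 2x^3 + 5x^2 - (7/4)x
D^1 f = 6x^2 + 10x - 7/4
matching coefficients of g against c_0 f + c_1 Df + … from the top degree down determines the c_i
solution: c_0 = 0, c_1 = -1


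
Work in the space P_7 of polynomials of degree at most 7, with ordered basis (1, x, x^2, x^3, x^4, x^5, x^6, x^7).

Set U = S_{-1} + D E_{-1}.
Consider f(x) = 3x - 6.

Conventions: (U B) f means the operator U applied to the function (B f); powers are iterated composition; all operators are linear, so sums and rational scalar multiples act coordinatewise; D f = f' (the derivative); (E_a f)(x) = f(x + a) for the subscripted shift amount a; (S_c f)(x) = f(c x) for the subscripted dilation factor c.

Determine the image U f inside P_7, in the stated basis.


S_{-1} f = -3x - 6
E_{-1} f = 3x - 9
D E_{-1} f = 3
(S_{-1} + D E_{-1}) f = -3x - 3

the image equals g(x) = -3x - 3


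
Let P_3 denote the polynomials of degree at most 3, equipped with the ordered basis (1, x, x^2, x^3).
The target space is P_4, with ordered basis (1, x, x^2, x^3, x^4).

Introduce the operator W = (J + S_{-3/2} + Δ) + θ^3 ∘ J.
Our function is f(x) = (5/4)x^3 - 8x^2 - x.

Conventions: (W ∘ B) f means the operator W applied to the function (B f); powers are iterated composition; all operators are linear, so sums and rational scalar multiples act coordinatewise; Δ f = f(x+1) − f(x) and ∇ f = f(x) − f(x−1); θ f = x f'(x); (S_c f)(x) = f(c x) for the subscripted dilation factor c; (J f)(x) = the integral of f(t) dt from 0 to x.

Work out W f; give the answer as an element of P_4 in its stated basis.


the result is g(x) = (325/16)x^4 - (7573/96)x^3 - (75/4)x^2 - (43/4)x - 31/4

J f = (5/16)x^4 - (8/3)x^3 - (1/2)x^2
S_{-3/2} f = -(135/32)x^3 - 18x^2 + (3/2)x
Δ f = (15/4)x^2 - (49/4)x - 31/4
(J + S_{-3/2} + Δ) f = (5/16)x^4 - (661/96)x^3 - (59/4)x^2 - (43/4)x - 31/4
J f = (5/16)x^4 - (8/3)x^3 - (1/2)x^2
θ J f = (5/4)x^4 - 8x^3 - x^2
θ θ J f = 5x^4 - 24x^3 - 2x^2
θ θ θ J f = 20x^4 - 72x^3 - 4x^2
((J + S_{-3/2} + Δ) + θ^3 ∘ J) f = (325/16)x^4 - (7573/96)x^3 - (75/4)x^2 - (43/4)x - 31/4


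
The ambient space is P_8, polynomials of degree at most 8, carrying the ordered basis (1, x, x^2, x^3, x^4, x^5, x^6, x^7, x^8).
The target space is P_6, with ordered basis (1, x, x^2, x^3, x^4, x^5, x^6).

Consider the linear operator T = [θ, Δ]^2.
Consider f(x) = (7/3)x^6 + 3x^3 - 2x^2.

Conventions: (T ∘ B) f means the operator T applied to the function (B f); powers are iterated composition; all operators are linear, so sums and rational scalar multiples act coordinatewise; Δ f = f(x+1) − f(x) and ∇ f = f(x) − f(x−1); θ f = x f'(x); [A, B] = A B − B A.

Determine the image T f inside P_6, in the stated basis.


Δ f = 14x^5 + 35x^4 + (140/3)x^3 + 44x^2 + 19x + 10/3
θ Δ f = 70x^5 + 140x^4 + 140x^3 + 88x^2 + 19x
θ f = 14x^6 + 9x^3 - 4x^2
Δ θ f = 84x^5 + 210x^4 + 280x^3 + 237x^2 + 103x + 19
[θ, Δ] f = -14x^5 - 70x^4 - 140x^3 - 149x^2 - 84x - 19
Δ [θ, Δ] f = -70x^4 - 420x^3 - 980x^2 - 1068x - 457
θ Δ [θ, Δ] f = -280x^4 - 1260x^3 - 1960x^2 - 1068x
θ [θ, Δ] f = -70x^5 - 280x^4 - 420x^3 - 298x^2 - 84x
Δ θ [θ, Δ] f = -350x^4 - 1820x^3 - 3640x^2 - 3326x - 1152
[θ, Δ] [θ, Δ] f = 70x^4 + 560x^3 + 1680x^2 + 2258x + 1152

g(x) = 70x^4 + 560x^3 + 1680x^2 + 2258x + 1152


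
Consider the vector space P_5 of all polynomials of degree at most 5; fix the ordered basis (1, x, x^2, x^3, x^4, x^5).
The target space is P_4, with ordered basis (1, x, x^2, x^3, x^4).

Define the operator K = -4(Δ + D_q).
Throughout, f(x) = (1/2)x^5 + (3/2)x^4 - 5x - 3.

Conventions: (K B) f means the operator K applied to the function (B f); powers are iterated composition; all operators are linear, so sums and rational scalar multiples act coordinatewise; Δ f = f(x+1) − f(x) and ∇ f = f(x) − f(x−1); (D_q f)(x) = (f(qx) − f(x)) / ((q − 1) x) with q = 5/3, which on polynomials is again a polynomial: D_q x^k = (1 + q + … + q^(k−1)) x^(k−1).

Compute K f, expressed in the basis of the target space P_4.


the image equals g(x) = -(3692/81)x^4 - (940/9)x^3 - 56x^2 - 34x + 32

Δ f = (5/2)x^4 + 11x^3 + 14x^2 + (17/2)x - 3
D_q f = (1441/162)x^4 + (136/9)x^3 - 5
(Δ + D_q) f = (923/81)x^4 + (235/9)x^3 + 14x^2 + (17/2)x - 8
(-4(Δ + D_q)) f = -(3692/81)x^4 - (940/9)x^3 - 56x^2 - 34x + 32


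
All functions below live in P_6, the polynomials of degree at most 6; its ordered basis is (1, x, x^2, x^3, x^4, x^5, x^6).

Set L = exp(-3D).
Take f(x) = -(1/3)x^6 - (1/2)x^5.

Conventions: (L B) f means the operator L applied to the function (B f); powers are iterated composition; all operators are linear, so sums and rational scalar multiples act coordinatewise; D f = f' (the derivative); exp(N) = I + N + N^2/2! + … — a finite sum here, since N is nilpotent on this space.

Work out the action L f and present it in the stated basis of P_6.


g(x) = -(1/3)x^6 + (11/2)x^5 - (75/2)x^4 + 135x^3 - 270x^2 + (567/2)x - 243/2

order-1 term: 6x^5 + (15/2)x^4
order-2 term: -45x^4 - 45x^3
order-3 term: 180x^3 + 135x^2
order-4 term: -405x^2 - (405/2)x
order-5 term: 486x + 243/2
order-6 term: -243
the series for exp(-3D) f terminates at order 6
exp(-3D) f = -(1/3)x^6 + (11/2)x^5 - (75/2)x^4 + 135x^3 - 270x^2 + (567/2)x - 243/2


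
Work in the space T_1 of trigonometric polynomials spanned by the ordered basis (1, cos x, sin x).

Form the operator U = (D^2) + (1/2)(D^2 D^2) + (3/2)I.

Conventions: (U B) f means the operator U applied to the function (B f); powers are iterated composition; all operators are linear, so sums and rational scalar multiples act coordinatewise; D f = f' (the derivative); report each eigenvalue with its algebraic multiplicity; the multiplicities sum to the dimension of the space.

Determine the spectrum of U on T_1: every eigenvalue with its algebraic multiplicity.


image of 1: 3/2
image of cos x: cos x
image of sin x: sin x
the matrix is diagonal; its diagonal is (3/2, 1, 1)
for a triangular matrix the eigenvalues are the diagonal entries, with algebraic multiplicity their repetition count

λ = 1 (multiplicity 2), λ = 3/2 (multiplicity 1)


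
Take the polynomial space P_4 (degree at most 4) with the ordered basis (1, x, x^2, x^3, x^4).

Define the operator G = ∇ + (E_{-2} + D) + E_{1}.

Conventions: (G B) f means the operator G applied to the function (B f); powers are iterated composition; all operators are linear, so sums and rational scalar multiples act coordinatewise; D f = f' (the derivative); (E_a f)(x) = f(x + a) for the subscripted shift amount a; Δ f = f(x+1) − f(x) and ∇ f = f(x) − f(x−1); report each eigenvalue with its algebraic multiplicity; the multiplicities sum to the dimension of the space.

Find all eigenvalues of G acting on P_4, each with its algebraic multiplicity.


image of 1: 2
image of x: 2x + 1
image of x^2: 2x^2 + 2x + 4
image of x^3: 2x^3 + 3x^2 + 12x - 6
image of x^4: 2x^4 + 4x^3 + 24x^2 - 24x + 16
the matrix is upper triangular; its diagonal is (2, 2, 2, 2, 2)
for a triangular matrix the eigenvalues are the diagonal entries, with algebraic multiplicity their repetition count

λ = 2 (multiplicity 5)


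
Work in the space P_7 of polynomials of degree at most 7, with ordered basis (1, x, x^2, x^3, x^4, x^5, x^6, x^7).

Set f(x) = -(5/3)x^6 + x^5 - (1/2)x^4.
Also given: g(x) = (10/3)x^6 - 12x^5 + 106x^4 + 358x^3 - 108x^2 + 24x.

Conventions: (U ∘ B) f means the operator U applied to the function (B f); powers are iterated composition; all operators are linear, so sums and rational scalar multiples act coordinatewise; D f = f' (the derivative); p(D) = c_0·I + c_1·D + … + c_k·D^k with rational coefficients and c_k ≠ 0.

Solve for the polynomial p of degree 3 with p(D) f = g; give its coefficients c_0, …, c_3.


D^0 f = -(5/3)x^6 + x^5 - (1/2)x^4
D^1 f = -10x^5 + 5x^4 - 2x^3
D^2 f = -50x^4 + 20x^3 - 6x^2
D^3 f = -200x^3 + 60x^2 - 12x
matching coefficients of g against c_0 f + c_1 Df + … from the top degree down determines the c_i
solution: c_0 = -2, c_1 = 1, c_2 = -2, c_3 = -2

c_0 = -2, c_1 = 1, c_2 = -2, c_3 = -2


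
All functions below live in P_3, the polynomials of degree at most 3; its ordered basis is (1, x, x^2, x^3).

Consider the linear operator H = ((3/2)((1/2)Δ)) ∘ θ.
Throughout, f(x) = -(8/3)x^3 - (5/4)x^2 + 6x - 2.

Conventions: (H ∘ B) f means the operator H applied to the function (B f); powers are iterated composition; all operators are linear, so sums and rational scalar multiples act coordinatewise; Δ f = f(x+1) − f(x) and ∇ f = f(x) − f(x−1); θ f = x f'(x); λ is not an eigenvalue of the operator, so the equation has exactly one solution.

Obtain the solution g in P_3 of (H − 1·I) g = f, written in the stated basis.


write g with unknown coordinates in the stated basis and equate coefficients in (H − 1·I) g = f
solving from the highest basis element down gives g = (8/3)x^3 + (77/4)x^2 + (279/4)x + 1427/16
check: H g = 18x^2 + (303/4)x + 1395/16
so H g − 1·g = -(8/3)x^3 - (5/4)x^2 + 6x - 2 = f ✓

the image equals g(x) = (8/3)x^3 + (77/4)x^2 + (279/4)x + 1427/16


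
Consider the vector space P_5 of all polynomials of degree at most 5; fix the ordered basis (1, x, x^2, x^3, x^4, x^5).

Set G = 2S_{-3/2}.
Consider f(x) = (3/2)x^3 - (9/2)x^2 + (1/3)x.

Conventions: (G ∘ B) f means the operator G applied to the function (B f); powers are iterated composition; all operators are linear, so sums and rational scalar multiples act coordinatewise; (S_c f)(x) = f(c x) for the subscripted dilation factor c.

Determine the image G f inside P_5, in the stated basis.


the image equals g(x) = -(81/8)x^3 - (81/4)x^2 - x

S_{-3/2} f = -(81/16)x^3 - (81/8)x^2 - (1/2)x
(2S_{-3/2}) f = -(81/8)x^3 - (81/4)x^2 - x


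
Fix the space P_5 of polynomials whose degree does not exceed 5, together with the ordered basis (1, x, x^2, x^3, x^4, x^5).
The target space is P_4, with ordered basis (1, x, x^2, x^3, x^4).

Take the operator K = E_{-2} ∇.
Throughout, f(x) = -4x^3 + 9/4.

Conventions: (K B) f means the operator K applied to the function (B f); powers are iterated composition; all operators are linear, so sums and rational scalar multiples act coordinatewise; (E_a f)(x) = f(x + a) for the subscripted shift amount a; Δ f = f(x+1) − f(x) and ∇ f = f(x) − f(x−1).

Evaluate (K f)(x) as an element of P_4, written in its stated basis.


the image equals g(x) = -12x^2 + 60x - 76

∇ f = -12x^2 + 12x - 4
E_{-2} ∇ f = -12x^2 + 60x - 76


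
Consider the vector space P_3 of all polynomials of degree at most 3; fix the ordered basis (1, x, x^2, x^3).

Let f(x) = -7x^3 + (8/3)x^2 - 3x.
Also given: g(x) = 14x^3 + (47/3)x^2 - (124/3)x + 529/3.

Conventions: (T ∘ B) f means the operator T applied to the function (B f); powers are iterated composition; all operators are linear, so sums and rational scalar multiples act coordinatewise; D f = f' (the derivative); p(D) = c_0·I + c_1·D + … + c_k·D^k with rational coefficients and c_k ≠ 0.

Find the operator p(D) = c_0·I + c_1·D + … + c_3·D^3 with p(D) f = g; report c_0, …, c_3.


c_0 = -2, c_1 = -1, c_2 = 1, c_3 = -4

D^0 f = -7x^3 + (8/3)x^2 - 3x
D^1 f = -21x^2 + (16/3)x - 3
D^2 f = -42x + 16/3
D^3 f = -42
matching coefficients of g against c_0 f + c_1 Df + … from the top degree down determines the c_i
solution: c_0 = -2, c_1 = -1, c_2 = 1, c_3 = -4


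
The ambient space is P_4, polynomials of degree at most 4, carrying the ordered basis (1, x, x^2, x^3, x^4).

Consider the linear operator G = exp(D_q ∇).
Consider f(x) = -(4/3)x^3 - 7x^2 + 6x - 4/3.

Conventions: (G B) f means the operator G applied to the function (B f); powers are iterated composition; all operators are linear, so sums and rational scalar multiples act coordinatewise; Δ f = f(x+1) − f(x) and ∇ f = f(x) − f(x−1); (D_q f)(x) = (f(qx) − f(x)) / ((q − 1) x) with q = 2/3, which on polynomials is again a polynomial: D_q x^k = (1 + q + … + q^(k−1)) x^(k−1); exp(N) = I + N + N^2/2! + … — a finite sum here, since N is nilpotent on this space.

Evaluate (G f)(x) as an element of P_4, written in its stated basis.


order-1 term: -(20/3)x - 10
the series for exp(D_q ∇) f terminates at order 1
exp(D_q ∇) f = -(4/3)x^3 - 7x^2 - (2/3)x - 34/3

the result is g(x) = -(4/3)x^3 - 7x^2 - (2/3)x - 34/3


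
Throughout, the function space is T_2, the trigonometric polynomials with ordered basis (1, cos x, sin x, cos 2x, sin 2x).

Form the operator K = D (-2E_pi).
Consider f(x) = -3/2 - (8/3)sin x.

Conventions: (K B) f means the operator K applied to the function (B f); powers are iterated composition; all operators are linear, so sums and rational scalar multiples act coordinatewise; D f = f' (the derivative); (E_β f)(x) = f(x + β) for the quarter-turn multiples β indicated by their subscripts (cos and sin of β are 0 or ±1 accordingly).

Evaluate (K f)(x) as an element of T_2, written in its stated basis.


the image equals g(x) = -(16/3)cos x

E_pi f = -3/2 + (8/3)sin x
(-2E_pi) f = 3 - (16/3)sin x
D (-2E_pi) f = -(16/3)cos x


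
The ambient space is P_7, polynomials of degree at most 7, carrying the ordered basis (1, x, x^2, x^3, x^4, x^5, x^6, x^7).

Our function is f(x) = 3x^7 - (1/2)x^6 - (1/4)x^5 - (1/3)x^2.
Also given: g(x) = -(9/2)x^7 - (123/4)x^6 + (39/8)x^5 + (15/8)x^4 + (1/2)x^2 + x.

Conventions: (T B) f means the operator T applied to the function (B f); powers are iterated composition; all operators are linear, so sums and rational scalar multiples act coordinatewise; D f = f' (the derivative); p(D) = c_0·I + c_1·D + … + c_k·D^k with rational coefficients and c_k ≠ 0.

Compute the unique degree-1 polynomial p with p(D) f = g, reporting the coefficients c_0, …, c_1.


p(D) = -(3/2)·I − (3/2)·D, i.e. c_0 = -3/2, c_1 = -3/2

D^0 f = 3x^7 - (1/2)x^6 - (1/4)x^5 - (1/3)x^2
D^1 f = 21x^6 - 3x^5 - (5/4)x^4 - (2/3)x
matching coefficients of g against c_0 f + c_1 Df + … from the top degree down determines the c_i
solution: c_0 = -3/2, c_1 = -3/2


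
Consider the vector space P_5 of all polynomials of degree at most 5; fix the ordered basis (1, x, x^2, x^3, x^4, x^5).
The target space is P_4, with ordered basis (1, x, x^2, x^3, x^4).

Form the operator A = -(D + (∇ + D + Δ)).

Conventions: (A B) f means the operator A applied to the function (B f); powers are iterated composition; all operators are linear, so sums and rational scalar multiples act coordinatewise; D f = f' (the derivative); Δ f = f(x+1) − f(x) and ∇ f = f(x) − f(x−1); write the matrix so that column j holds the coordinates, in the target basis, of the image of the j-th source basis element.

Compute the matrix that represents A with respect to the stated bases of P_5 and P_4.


the matrix is [[0, -4, 0, -2, 0, -2]; [0, 0, -8, 0, -8, 0]; [0, 0, 0, -12, 0, -20]; [0, 0, 0, 0, -16, 0]; [0, 0, 0, 0, 0, -20]] (rows listed top to bottom)

image of 1: 0
image of x: -4
image of x^2: -8x
image of x^3: -12x^2 - 2
image of x^4: -16x^3 - 8x
image of x^5: -20x^4 - 20x^2 - 2
each image's coordinates form column j of the matrix


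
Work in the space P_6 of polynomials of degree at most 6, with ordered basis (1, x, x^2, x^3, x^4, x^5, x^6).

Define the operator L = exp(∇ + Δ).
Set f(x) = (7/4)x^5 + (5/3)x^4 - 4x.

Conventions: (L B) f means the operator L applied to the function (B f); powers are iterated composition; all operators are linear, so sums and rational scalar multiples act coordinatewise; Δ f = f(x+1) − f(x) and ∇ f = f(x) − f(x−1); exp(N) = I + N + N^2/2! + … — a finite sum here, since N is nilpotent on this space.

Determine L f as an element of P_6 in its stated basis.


order-1 term: (35/2)x^4 + (40/3)x^3 + 35x^2 + (40/3)x - 9/2
order-2 term: 70x^3 + 40x^2 + 140x + 80/3
order-3 term: 140x^2 + (160/3)x + 140
order-4 term: 140x + 80/3
order-5 term: 56
the series for exp(∇ + Δ) f terminates at order 5
exp(∇ + Δ) f = (7/4)x^5 + (115/6)x^4 + (250/3)x^3 + 215x^2 + (1028/3)x + 1469/6

g(x) = (7/4)x^5 + (115/6)x^4 + (250/3)x^3 + 215x^2 + (1028/3)x + 1469/6


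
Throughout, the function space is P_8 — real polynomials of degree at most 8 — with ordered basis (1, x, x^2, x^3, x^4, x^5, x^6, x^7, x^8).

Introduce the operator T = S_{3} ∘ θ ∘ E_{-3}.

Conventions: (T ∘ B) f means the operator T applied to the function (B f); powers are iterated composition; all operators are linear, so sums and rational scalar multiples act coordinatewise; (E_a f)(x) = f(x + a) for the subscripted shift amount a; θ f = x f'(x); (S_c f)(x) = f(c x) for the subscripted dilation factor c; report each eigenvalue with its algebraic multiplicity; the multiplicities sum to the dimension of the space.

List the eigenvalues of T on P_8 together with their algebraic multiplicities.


λ = 0 (multiplicity 1), λ = 3 (multiplicity 1), λ = 18 (multiplicity 1), λ = 81 (multiplicity 1), λ = 324 (multiplicity 1), λ = 1215 (multiplicity 1), λ = 4374 (multiplicity 1), λ = 15309 (multiplicity 1), λ = 52488 (multiplicity 1)

image of 1: 0
image of x: 3x
image of x^2: 18x^2 - 18x
image of x^3: 81x^3 - 162x^2 + 81x
image of x^4: 324x^4 - 972x^3 + 972x^2 - 324x
image of x^5: 1215x^5 - 4860x^4 + 7290x^3 - 4860x^2 + 1215x
image of x^6: 4374x^6 - 21870x^5 + 43740x^4 - 43740x^3 + 21870x^2 - 4374x
image of x^7: 15309x^7 - 91854x^6 + 229635x^5 - 306180x^4 + 229635x^3 - 91854x^2 + 15309x
image of x^8: 52488x^8 - 367416x^7 + 1102248x^6 - 1837080x^5 + 1837080x^4 - 1102248x^3 + 367416x^2 - 52488x
the matrix is upper triangular; its diagonal is (0, 3, 18, 81, 324, 1215, 4374, 15309, 52488)
for a triangular matrix the eigenvalues are the diagonal entries, with algebraic multiplicity their repetition count
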